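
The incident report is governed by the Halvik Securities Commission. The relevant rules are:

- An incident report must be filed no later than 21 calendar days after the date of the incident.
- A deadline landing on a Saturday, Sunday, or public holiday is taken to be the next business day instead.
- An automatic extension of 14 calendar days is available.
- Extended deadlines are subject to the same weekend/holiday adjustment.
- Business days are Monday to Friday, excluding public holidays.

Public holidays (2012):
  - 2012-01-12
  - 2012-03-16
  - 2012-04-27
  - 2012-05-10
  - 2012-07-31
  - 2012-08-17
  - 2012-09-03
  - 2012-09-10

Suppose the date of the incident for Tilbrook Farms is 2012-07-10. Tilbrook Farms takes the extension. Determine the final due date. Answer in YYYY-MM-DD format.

2012-08-15

21 calendar days after 2012-07-10 is 2012-07-31.
2012-07-31 is a listed holiday; the next business day is 2012-08-01 (Wednesday).
Add the 14 calendar-day extension to 2012-08-01: 2012-08-15.
Since 2012-08-15 is a Wednesday and not a holiday, the date is unchanged.
Deadline: 2012-08-15.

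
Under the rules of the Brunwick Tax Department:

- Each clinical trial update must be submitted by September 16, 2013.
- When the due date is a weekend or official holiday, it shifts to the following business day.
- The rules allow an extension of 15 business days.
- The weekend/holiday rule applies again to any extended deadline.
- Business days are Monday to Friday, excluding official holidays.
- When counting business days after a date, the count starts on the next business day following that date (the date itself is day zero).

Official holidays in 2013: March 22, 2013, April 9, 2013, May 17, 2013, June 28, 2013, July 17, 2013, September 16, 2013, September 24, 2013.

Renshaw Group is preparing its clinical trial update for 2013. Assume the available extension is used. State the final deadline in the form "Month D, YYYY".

The statutory due date is September 16, 2013.
September 16, 2013 is a listed holiday; the next business day is September 17, 2013 (Tuesday).
Applying the 15-business-day extension: 15 business days after September 17, 2013 is October 9, 2013.
October 9, 2013 falls on a Wednesday, which is a business day, so no adjustment is needed.
Deadline: October 9, 2013.

October 9, 2013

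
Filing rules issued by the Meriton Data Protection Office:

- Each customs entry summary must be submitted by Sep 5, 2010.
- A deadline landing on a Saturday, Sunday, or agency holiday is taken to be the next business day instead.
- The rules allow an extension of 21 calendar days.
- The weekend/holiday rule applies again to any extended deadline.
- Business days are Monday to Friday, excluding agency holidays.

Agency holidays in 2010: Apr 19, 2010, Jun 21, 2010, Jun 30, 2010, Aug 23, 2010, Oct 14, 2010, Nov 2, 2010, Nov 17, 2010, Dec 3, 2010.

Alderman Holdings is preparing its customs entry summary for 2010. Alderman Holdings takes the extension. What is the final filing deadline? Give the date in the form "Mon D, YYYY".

Sep 27, 2010

The stated deadline is Sep 5, 2010.
Because Sep 5, 2010 is a Sunday, the deadline becomes Sep 6, 2010 (Monday).
With the 21-day extension, Sep 6, 2010 becomes Sep 27, 2010.
Sep 27, 2010 (Monday) is already a business day.
So the filing is due Sep 27, 2010.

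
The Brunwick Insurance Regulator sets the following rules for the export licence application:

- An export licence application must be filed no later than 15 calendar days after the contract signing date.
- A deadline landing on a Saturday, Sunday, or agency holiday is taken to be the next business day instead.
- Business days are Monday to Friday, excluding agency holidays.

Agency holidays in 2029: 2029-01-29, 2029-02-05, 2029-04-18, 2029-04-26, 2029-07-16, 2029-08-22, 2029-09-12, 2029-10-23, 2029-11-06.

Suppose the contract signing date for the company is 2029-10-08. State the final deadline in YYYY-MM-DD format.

From 2029-10-08, 15 calendar days later is 2029-10-23.
2029-10-23 is a listed holiday, so it moves to the next business day, 2029-10-24 (Wednesday).
Deadline: 2029-10-24.

2029-10-24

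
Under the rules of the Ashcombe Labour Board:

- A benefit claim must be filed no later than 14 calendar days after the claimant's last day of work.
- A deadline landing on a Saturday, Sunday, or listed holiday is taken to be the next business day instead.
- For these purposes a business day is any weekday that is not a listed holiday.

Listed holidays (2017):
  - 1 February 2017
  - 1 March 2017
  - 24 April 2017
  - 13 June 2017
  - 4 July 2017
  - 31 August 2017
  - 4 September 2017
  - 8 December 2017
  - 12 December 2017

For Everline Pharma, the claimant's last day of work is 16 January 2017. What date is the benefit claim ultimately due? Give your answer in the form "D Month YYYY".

30 January 2017

From 16 January 2017, 14 calendar days later is 30 January 2017.
30 January 2017 (Monday) is already a business day.
Deadline: 30 January 2017.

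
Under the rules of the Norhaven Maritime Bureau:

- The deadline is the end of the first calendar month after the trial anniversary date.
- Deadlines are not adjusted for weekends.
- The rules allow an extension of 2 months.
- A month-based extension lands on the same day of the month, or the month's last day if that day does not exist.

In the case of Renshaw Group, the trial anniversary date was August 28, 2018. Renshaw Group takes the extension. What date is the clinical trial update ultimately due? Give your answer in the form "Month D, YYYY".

November 30, 2018

1 month after August 28, 2018 falls in September 2018; the last day of that month is September 30, 2018.
September 30, 2018 is a Sunday; no weekend or holiday adjustment applies.
Add 2 months to September 30, 2018: November 30, 2018.
November 30, 2018 is a Friday; no weekend or holiday adjustment applies.
Deadline: November 30, 2018.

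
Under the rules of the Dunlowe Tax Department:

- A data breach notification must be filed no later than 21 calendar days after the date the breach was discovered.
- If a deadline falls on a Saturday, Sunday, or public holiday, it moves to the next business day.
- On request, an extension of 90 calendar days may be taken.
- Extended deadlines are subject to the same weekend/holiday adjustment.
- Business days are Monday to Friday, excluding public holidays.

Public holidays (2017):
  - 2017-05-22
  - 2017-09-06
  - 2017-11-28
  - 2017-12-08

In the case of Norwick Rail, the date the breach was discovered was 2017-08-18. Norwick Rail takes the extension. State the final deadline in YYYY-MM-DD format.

Adding 21 calendar days to 2017-08-18 gives 2017-09-08.
2017-09-08 (Friday) is already a business day.
Add the 90 calendar-day extension to 2017-09-08: 2017-12-07.
2017-12-07 (Thursday) is already a business day.
So the filing is due 2017-12-07.

2017-12-07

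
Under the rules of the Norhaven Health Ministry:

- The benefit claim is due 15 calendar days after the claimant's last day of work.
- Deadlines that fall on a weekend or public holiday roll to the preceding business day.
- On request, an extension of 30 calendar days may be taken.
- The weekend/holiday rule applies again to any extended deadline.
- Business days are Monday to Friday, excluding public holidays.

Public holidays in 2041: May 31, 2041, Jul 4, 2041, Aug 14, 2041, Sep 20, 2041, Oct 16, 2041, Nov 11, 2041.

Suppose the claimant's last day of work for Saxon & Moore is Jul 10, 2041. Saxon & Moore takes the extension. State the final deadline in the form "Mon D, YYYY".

Aug 23, 2041

15 calendar days after Jul 10, 2041 is Jul 25, 2041.
Since Jul 25, 2041 is a Thursday and not a holiday, the date is unchanged.
Applying the 30-calendar-day extension: Jul 25, 2041 + 30 days = Aug 24, 2041.
Aug 24, 2041 is a Saturday; the preceding business day is Aug 23, 2041 (Friday).
Deadline: Aug 23, 2041.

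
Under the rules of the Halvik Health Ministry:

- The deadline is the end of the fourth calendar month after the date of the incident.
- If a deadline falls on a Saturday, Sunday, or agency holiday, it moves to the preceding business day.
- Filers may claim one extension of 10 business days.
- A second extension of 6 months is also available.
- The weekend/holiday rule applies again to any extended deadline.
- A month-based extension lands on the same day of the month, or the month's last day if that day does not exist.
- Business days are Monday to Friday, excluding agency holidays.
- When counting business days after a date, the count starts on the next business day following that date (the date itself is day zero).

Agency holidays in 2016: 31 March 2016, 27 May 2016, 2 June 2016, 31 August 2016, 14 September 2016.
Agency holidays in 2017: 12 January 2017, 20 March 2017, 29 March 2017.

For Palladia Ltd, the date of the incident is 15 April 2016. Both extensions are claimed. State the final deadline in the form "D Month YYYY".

The fourth month after 15 April 2016 is August 2016, whose last day is 31 August 2016.
Because 31 August 2016 is a listed holiday, the deadline becomes 30 August 2016 (Tuesday).
Applying the 10-business-day extension: 10 business days after 30 August 2016 is 15 September 2016.
15 September 2016 (Thursday) is already a business day.
The 6 months extension carries 15 September 2016 to 15 March 2017.
Since 15 March 2017 is a Wednesday and not a holiday, the date is unchanged.
The final due date is 15 March 2017.

15 March 2017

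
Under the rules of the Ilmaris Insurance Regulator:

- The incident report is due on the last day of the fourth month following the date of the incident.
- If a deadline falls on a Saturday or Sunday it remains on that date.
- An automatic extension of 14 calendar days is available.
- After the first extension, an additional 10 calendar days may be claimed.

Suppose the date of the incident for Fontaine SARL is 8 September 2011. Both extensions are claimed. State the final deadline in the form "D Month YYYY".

4 months after 8 September 2011 is January 2012; that month ends on 31 January 2012.
31 January 2012 is a Tuesday; no weekend or holiday adjustment applies.
Applying the 14-calendar-day extension: 31 January 2012 + 14 days = 14 February 2012.
14 February 2012 falls on a Tuesday. The rules make no weekend/holiday allowance, so it remains 14 February 2012.
With the 10-day extension, 14 February 2012 becomes 24 February 2012.
No adjustment is made for weekends or holidays, so 24 February 2012 stands.
The final due date is 24 February 2012.

24 February 2012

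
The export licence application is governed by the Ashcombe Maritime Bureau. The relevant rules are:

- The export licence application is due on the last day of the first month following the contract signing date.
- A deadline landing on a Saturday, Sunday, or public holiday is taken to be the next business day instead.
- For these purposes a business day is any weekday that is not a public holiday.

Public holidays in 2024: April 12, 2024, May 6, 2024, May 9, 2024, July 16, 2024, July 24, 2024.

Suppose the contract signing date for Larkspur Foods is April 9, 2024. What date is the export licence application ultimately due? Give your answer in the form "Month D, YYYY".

1 month after April 9, 2024 falls in May 2024; the last day of that month is May 31, 2024.
May 31, 2024 falls on a Friday, which is a business day, so no adjustment is needed.
Final deadline: May 31, 2024.

May 31, 2024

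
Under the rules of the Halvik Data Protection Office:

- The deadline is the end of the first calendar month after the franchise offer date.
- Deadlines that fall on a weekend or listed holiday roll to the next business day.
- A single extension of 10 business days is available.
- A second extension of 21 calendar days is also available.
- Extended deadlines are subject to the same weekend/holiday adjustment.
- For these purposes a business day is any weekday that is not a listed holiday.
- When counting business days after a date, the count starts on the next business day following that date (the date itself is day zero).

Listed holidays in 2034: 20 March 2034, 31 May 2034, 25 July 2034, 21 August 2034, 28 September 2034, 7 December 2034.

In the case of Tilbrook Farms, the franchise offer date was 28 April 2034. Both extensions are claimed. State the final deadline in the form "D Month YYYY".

1 month after 28 April 2034 is May 2034; that month ends on 31 May 2034.
Because 31 May 2034 is a listed holiday, the deadline becomes 1 June 2034 (Thursday).
Applying the 10-business-day extension: 10 business days after 1 June 2034 is 15 June 2034.
15 June 2034 falls on a Thursday, which is a business day, so no adjustment is needed.
Add the 21 calendar-day extension to 15 June 2034: 6 July 2034.
6 July 2034 (Thursday) is already a business day.
Final deadline: 6 July 2034.

6 July 2034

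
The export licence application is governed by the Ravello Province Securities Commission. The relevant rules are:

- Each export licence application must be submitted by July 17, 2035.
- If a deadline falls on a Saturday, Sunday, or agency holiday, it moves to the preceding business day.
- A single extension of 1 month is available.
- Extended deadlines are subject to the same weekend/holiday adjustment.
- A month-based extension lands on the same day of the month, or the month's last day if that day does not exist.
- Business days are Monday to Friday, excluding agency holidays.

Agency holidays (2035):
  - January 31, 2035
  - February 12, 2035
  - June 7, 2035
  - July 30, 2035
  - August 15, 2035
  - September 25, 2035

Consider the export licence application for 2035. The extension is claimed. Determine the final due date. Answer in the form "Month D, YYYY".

August 17, 2035

The stated deadline is July 17, 2035.
July 17, 2035 falls on a Tuesday, which is a business day, so no adjustment is needed.
The 1 month extension carries July 17, 2035 to August 17, 2035.
August 17, 2035 falls on a Friday, which is a business day, so no adjustment is needed.
The final due date is August 17, 2035.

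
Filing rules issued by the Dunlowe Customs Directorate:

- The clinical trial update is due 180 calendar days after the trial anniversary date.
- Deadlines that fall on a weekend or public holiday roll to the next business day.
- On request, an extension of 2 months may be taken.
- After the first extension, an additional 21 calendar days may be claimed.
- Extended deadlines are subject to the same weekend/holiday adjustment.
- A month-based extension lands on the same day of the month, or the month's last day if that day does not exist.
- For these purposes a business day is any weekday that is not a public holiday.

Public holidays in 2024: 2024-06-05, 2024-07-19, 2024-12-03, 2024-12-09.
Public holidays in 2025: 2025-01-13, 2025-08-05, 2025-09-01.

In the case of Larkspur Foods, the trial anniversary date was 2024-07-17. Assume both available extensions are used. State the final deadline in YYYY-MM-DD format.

180 calendar days after 2024-07-17 is 2025-01-13.
Because 2025-01-13 is a listed holiday, the deadline becomes 2025-01-14 (Tuesday).
Add 2 months to 2025-01-14: 2025-03-14.
2025-03-14 (Friday) is already a business day.
Applying the 21-calendar-day extension: 2025-03-14 + 21 days = 2025-04-04.
2025-04-04 falls on a Friday, which is a business day, so no adjustment is needed.
Deadline: 2025-04-04.

2025-04-04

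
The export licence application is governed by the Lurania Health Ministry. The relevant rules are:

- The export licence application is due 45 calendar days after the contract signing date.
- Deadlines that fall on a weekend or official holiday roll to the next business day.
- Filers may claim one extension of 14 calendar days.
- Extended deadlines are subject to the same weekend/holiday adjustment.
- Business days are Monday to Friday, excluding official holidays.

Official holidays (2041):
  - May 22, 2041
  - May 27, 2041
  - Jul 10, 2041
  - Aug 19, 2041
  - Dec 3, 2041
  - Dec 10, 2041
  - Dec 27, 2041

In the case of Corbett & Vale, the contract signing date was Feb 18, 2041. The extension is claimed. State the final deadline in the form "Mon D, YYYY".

Apr 18, 2041

From Feb 18, 2041, 45 calendar days later is Apr 4, 2041.
Apr 4, 2041 (Thursday) is already a business day.
With the 14-day extension, Apr 4, 2041 becomes Apr 18, 2041.
Since Apr 18, 2041 is a Thursday and not a holiday, the date is unchanged.
Final deadline: Apr 18, 2041.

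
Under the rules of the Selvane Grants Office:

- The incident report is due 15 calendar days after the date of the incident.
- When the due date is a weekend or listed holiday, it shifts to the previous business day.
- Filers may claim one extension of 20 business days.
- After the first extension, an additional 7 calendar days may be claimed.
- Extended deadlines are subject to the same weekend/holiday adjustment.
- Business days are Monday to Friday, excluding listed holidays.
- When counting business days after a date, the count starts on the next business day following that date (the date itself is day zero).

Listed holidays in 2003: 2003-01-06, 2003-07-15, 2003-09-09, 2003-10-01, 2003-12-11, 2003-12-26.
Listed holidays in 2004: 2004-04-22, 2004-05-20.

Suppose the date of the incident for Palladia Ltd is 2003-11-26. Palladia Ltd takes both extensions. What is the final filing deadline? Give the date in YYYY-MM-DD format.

15 calendar days after 2003-11-26 is 2003-12-11.
Because 2003-12-11 is a listed holiday, the deadline becomes 2003-12-10 (Wednesday).
Applying the 20-business-day extension: 20 business days after 2003-12-10 is 2004-01-09.
2004-01-09 (Friday) is already a business day.
Applying the 7-calendar-day extension: 2004-01-09 + 7 days = 2004-01-16.
2004-01-16 is a Friday and not a listed holiday, so it stands.
The final due date is 2004-01-16.

2004-01-16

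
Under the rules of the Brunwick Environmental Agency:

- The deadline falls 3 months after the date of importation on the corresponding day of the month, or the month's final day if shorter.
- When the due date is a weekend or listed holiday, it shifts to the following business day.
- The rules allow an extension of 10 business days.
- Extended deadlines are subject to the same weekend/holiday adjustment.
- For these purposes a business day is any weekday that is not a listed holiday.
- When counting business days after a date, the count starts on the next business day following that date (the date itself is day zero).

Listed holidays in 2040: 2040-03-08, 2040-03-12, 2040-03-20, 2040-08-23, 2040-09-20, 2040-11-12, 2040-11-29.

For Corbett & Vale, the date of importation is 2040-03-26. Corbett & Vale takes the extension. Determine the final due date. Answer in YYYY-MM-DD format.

2040-07-10

Moving 3 months forward from 2040-03-26 on the corresponding day gives 2040-06-26.
2040-06-26 (Tuesday) is already a business day.
Counting 10 further business days from 2040-06-26 reaches 2040-07-10.
2040-07-10 is a Tuesday and not a listed holiday, so it stands.
Final deadline: 2040-07-10.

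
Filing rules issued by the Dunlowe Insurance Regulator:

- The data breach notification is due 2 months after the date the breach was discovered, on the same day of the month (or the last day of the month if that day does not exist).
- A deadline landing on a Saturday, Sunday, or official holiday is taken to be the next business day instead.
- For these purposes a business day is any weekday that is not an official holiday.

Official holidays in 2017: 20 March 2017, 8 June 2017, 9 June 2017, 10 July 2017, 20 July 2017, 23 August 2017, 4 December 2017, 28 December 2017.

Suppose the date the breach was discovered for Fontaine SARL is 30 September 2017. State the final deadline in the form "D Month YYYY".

30 November 2017

Moving 2 months forward from 30 September 2017 on the corresponding day gives 30 November 2017.
Since 30 November 2017 is a Thursday and not a holiday, the date is unchanged.
Final deadline: 30 November 2017.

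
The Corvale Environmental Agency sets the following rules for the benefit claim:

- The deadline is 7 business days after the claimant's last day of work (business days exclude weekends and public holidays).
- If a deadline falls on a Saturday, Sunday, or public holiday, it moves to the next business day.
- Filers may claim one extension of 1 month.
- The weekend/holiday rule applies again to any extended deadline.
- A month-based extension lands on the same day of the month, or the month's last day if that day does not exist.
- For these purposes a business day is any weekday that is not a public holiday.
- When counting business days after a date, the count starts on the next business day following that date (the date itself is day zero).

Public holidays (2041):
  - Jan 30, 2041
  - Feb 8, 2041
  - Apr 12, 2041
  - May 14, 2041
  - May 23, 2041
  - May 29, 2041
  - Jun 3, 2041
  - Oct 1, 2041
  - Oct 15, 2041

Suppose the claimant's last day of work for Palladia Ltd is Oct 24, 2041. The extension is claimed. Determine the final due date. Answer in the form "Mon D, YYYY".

Dec 4, 2041

Counting 7 business days after Oct 24, 2041 (skipping weekends and listed holidays) reaches Nov 4, 2041.
Nov 4, 2041 is a Monday and not a listed holiday, so it stands.
The 1 month extension carries Nov 4, 2041 to Dec 4, 2041.
Dec 4, 2041 falls on a Wednesday, which is a business day, so no adjustment is needed.
The final due date is Dec 4, 2041.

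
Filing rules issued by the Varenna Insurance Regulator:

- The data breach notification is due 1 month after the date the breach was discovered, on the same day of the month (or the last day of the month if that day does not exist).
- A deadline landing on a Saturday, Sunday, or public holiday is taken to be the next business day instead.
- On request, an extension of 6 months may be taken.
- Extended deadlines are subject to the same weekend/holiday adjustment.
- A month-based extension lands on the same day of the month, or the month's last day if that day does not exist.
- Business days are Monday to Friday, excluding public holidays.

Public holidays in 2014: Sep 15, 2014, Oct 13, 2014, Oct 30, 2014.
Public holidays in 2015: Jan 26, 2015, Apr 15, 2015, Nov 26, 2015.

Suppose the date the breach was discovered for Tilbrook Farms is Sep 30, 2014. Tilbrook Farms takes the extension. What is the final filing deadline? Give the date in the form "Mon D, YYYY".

1 month from Sep 30, 2014 is Oct 30, 2014.
Oct 30, 2014 falls on a listed holiday. Rolling to the next business day gives Oct 31, 2014, a Friday.
The 6 months extension carries Oct 31, 2014 to Apr 30, 2015 (day 31 does not exist in April, so the month's last day is used).
Since Apr 30, 2015 is a Thursday and not a holiday, the date is unchanged.
So the filing is due Apr 30, 2015.

Apr 30, 2015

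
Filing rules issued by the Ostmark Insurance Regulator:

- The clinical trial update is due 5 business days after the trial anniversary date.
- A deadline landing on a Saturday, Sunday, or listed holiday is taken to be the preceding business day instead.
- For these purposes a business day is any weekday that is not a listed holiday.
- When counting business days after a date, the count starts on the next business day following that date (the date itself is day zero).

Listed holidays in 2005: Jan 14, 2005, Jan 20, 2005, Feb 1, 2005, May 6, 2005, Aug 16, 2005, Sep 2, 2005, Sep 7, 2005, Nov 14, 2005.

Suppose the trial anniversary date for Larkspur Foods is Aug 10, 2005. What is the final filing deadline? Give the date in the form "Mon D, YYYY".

Aug 18, 2005

5 business days after Aug 10, 2005, excluding weekends and holidays, is Aug 18, 2005.
Aug 18, 2005 falls on a Thursday, which is a business day, so no adjustment is needed.
So the filing is due Aug 18, 2005.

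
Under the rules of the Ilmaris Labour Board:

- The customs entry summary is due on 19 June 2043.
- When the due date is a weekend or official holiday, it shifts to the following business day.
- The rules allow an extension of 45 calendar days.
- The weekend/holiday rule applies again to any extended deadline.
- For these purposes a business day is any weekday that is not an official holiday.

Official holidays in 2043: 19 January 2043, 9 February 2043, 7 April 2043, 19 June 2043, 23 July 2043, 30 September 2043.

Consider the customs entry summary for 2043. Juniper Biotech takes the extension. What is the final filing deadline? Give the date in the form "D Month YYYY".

6 August 2043

The stated deadline is 19 June 2043.
Because 19 June 2043 is a listed holiday, the deadline becomes 22 June 2043 (Monday).
With the 45-day extension, 22 June 2043 becomes 6 August 2043.
Since 6 August 2043 is a Thursday and not a holiday, the date is unchanged.
Deadline: 6 August 2043.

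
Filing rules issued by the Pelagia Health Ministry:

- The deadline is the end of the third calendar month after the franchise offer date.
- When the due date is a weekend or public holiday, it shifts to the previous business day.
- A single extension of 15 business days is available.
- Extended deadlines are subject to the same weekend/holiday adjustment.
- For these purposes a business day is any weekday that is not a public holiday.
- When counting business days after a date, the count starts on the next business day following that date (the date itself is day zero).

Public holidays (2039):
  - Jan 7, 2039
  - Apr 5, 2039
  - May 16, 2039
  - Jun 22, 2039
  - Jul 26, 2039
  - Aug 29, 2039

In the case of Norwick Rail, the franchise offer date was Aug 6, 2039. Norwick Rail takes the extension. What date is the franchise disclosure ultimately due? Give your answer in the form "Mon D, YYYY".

Dec 21, 2039

The third month after Aug 6, 2039 is November 2039, whose last day is Nov 30, 2039.
Nov 30, 2039 (Wednesday) is already a business day.
Counting 15 further business days from Nov 30, 2039 reaches Dec 21, 2039.
Dec 21, 2039 (Wednesday) is already a business day.
The final due date is Dec 21, 2039.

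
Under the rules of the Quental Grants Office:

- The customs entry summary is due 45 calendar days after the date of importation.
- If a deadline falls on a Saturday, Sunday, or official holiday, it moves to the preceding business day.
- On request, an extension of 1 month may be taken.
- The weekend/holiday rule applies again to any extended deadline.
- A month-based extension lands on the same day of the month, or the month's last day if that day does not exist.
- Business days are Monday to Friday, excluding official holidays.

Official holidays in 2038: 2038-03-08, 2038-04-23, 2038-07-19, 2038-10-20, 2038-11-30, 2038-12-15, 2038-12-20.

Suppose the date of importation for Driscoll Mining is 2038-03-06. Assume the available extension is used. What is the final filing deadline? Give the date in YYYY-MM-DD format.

2038-05-20

Trigger date 2038-03-06 + 45 calendar days = 2038-04-20.
Since 2038-04-20 is a Tuesday and not a holiday, the date is unchanged.
The 1 month extension carries 2038-04-20 to 2038-05-20.
2038-05-20 falls on a Thursday, which is a business day, so no adjustment is needed.
So the filing is due 2038-05-20.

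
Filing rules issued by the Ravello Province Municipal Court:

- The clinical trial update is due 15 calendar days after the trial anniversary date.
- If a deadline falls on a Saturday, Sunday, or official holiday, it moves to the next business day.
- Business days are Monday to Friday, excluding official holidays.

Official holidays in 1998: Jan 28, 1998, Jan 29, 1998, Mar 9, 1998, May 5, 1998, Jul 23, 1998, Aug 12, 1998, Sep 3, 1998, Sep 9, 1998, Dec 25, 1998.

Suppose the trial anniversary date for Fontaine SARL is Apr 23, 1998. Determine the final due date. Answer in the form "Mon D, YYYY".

15 calendar days after Apr 23, 1998 is May 8, 1998.
May 8, 1998 falls on a Friday, which is a business day, so no adjustment is needed.
Final deadline: May 8, 1998.

May 8, 1998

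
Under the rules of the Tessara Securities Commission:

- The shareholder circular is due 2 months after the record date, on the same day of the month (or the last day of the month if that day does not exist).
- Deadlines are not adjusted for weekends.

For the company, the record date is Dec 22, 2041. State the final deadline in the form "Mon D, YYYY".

Feb 22, 2042

Moving 2 months forward from Dec 22, 2041 on the corresponding day gives Feb 22, 2042.
Feb 22, 2042 falls on a Saturday. The rules make no weekend/holiday allowance, so it remains Feb 22, 2042.
Deadline: Feb 22, 2042.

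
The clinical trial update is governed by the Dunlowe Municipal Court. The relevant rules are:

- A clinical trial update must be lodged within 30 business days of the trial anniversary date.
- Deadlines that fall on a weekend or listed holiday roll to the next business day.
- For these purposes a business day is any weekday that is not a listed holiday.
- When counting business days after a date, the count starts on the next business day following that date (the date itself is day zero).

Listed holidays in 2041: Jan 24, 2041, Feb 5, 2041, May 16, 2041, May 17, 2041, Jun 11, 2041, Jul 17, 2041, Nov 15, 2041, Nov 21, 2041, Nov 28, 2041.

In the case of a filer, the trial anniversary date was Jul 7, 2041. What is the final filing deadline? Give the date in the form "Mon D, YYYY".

Aug 19, 2041

30 business days after Jul 7, 2041, excluding weekends and holidays, is Aug 19, 2041.
Aug 19, 2041 (Monday) is already a business day.
Final deadline: Aug 19, 2041.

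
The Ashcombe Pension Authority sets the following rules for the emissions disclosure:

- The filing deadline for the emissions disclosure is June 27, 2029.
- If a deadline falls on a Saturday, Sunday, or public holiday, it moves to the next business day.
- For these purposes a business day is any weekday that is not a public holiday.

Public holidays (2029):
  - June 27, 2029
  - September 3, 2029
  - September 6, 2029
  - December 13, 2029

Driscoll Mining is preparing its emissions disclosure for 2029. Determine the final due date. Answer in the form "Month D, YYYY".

Start from the fixed due date, June 27, 2029.
June 27, 2029 is a listed holiday, so it moves to the next business day, June 28, 2029 (Thursday).
The final due date is June 28, 2029.

June 28, 2029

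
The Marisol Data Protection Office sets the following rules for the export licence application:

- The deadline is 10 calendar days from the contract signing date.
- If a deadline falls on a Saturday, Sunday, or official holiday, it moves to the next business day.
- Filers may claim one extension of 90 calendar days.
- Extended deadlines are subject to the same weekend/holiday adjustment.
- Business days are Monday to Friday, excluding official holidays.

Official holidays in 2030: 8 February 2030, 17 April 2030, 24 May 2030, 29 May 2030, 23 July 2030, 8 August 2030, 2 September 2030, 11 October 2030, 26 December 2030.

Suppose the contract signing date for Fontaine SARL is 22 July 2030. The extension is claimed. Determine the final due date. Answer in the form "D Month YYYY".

10 calendar days after 22 July 2030 is 1 August 2030.
1 August 2030 is a Thursday and not a listed holiday, so it stands.
With the 90-day extension, 1 August 2030 becomes 30 October 2030.
Since 30 October 2030 is a Wednesday and not a holiday, the date is unchanged.
So the filing is due 30 October 2030.

30 October 2030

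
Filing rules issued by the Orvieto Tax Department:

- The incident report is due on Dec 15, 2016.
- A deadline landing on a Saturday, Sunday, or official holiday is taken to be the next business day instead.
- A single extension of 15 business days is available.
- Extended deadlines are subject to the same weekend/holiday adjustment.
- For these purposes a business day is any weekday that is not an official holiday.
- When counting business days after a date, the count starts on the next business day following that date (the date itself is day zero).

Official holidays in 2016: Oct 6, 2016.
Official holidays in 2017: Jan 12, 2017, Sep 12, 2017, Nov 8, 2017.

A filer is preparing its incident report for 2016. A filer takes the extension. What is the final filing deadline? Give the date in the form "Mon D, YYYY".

The statutory due date is Dec 15, 2016.
Dec 15, 2016 is a Thursday and not a listed holiday, so it stands.
Applying the 15-business-day extension: 15 business days after Dec 15, 2016 is Jan 5, 2017.
Jan 5, 2017 is a Thursday and not a listed holiday, so it stands.
Final deadline: Jan 5, 2017.

Jan 5, 2017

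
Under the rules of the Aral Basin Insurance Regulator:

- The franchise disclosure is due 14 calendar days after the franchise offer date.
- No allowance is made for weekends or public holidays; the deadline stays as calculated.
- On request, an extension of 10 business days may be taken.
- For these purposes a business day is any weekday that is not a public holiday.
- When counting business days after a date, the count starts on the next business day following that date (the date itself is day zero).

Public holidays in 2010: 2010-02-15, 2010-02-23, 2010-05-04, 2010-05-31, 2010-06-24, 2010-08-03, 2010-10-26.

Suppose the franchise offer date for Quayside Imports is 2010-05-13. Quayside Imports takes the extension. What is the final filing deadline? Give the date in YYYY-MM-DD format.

Trigger date 2010-05-13 + 14 calendar days = 2010-05-27.
No adjustment is made for weekends or holidays, so 2010-05-27 stands.
The 10-business-day extension runs from 2010-05-27 to 2010-06-11.
No adjustment is made for weekends or holidays, so 2010-06-11 stands.
The final due date is 2010-06-11.

2010-06-11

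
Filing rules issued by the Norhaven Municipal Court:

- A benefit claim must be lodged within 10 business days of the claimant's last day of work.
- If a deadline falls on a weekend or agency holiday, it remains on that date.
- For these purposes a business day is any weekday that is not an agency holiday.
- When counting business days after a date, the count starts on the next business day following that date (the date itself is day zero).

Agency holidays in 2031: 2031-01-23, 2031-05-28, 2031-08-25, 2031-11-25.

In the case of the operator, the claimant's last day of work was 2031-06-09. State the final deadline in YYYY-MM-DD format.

2031-06-23

Counting 10 business days after 2031-06-09 (skipping weekends and listed holidays) reaches 2031-06-23.
2031-06-23 is a Monday; no weekend or holiday adjustment applies.
So the filing is due 2031-06-23.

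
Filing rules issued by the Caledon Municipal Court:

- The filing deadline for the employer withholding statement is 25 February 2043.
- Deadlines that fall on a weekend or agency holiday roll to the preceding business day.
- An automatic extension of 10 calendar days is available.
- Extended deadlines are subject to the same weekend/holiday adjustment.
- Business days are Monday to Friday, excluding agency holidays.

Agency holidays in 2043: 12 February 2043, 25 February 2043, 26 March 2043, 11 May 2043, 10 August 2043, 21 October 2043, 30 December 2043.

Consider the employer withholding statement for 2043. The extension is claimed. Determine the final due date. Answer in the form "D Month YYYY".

Start from the fixed due date, 25 February 2043.
25 February 2043 is a listed holiday, so it moves to the preceding business day, 24 February 2043 (Tuesday).
The 10-calendar-day extension moves the deadline from 24 February 2043 to 6 March 2043.
6 March 2043 (Friday) is already a business day.
So the filing is due 6 March 2043.

6 March 2043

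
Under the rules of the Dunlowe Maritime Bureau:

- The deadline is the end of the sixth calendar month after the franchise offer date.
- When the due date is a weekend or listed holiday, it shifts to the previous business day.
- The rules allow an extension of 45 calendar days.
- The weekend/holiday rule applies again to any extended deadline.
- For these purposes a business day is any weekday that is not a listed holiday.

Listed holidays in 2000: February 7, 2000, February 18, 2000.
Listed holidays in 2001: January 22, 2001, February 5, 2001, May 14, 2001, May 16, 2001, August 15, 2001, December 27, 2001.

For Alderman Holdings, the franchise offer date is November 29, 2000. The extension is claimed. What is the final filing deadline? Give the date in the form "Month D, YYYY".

July 13, 2001

6 months after November 29, 2000 is May 2001; that month ends on May 31, 2001.
Since May 31, 2001 is a Thursday and not a holiday, the date is unchanged.
Applying the 45-calendar-day extension: May 31, 2001 + 45 days = July 15, 2001.
Because July 15, 2001 is a Sunday, the deadline becomes July 13, 2001 (Friday).
The final due date is July 13, 2001.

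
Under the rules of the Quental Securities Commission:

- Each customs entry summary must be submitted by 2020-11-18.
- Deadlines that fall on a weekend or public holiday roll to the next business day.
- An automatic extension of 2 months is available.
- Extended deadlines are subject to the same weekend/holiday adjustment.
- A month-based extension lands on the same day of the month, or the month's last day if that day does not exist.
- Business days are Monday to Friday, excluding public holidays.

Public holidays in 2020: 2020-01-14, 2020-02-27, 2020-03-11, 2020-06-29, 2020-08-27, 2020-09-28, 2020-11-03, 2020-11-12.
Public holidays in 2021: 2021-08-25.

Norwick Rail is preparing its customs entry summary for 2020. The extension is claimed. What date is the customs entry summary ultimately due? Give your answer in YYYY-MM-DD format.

Start from the fixed due date, 2020-11-18.
2020-11-18 is a Wednesday and not a listed holiday, so it stands.
The 2 months extension carries 2020-11-18 to 2021-01-18.
Since 2021-01-18 is a Monday and not a holiday, the date is unchanged.
Deadline: 2021-01-18.

2021-01-18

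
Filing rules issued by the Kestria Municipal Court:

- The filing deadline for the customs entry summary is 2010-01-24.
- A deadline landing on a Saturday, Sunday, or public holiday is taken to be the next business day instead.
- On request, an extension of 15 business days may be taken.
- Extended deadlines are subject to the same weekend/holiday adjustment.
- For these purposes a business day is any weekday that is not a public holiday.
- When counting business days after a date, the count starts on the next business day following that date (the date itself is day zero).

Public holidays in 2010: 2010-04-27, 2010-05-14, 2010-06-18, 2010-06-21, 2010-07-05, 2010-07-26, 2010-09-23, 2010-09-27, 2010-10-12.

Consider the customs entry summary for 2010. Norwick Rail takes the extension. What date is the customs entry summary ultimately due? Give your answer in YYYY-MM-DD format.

2010-02-15

The statutory due date is 2010-01-24.
2010-01-24 falls on a Sunday. Rolling to the next business day gives 2010-01-25, a Monday.
Counting 15 further business days from 2010-01-25 reaches 2010-02-15.
2010-02-15 is a Monday and not a listed holiday, so it stands.
Deadline: 2010-02-15.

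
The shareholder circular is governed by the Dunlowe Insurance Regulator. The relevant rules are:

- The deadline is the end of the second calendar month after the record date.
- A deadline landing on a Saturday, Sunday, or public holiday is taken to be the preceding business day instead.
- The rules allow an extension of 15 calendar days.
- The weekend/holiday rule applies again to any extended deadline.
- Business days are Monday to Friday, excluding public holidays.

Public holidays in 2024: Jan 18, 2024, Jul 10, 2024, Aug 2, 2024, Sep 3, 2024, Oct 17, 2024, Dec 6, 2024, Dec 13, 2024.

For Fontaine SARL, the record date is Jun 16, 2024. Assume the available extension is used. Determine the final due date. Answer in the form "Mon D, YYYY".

2 months after Jun 16, 2024 falls in August 2024; the last day of that month is Aug 31, 2024.
Because Aug 31, 2024 is a Saturday, the deadline becomes Aug 30, 2024 (Friday).
Add the 15 calendar-day extension to Aug 30, 2024: Sep 14, 2024.
Sep 14, 2024 is a Saturday, so it moves to the preceding business day, Sep 13, 2024 (Friday).
So the filing is due Sep 13, 2024.

Sep 13, 2024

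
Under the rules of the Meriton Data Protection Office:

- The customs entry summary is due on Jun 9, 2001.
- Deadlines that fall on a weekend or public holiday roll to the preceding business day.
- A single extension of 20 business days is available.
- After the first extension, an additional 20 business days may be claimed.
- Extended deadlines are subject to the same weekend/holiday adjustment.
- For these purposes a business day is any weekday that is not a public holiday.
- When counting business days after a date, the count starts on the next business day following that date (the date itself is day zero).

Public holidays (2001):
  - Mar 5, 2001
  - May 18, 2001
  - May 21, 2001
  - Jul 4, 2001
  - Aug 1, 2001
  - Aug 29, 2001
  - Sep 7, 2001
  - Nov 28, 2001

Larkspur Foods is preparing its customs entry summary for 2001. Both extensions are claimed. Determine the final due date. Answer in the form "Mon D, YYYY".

Aug 7, 2001

The statutory due date is Jun 9, 2001.
Jun 9, 2001 is a Saturday; the preceding business day is Jun 8, 2001 (Friday).
The 20-business-day extension runs from Jun 8, 2001 to Jul 9, 2001.
Jul 9, 2001 (Monday) is already a business day.
The 20-business-day extension runs from Jul 9, 2001 to Aug 7, 2001.
Aug 7, 2001 (Tuesday) is already a business day.
So the filing is due Aug 7, 2001.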